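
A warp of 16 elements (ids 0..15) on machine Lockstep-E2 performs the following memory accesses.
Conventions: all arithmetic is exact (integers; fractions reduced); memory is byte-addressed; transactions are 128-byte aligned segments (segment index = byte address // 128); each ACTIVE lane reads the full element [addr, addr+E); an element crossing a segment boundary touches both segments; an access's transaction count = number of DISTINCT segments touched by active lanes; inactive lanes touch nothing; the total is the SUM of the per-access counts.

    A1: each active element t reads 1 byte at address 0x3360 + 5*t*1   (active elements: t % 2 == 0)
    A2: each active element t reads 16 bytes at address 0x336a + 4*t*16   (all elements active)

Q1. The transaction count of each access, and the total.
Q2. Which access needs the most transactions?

A1: 2 transactions
A2: 9 transactions

Answer: 2,9; total 11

Answer: A2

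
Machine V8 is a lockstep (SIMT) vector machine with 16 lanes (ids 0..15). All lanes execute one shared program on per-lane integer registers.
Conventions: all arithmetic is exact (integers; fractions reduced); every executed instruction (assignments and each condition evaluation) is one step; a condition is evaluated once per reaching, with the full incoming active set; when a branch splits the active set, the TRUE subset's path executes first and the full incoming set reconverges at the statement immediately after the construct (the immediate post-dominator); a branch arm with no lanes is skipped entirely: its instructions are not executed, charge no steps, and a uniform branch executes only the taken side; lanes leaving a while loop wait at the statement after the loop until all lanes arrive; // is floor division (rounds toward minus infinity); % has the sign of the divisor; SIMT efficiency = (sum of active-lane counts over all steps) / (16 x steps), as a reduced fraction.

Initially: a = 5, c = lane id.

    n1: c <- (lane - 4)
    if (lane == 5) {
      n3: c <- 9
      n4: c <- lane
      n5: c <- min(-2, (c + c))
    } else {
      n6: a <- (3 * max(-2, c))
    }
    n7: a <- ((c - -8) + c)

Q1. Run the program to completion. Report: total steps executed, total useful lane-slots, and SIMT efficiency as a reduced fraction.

Answer: 7 steps, 66 useful, 33/56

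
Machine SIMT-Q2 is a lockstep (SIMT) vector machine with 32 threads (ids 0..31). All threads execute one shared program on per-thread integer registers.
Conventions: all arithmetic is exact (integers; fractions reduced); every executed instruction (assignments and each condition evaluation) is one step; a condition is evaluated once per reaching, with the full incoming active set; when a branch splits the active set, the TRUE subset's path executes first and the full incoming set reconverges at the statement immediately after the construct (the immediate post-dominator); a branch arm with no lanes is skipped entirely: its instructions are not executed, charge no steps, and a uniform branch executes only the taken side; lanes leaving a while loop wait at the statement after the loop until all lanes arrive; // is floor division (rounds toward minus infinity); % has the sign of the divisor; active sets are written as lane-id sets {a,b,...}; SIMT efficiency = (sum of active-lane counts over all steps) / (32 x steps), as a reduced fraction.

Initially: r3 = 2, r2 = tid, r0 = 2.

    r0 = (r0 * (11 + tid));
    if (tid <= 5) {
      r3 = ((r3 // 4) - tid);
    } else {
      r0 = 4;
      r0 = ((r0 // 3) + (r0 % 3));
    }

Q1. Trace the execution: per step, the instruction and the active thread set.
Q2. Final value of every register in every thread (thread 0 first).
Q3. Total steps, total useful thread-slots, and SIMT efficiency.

step 0: r0 <- (r0 * (11 + tid))      {0,1,2,3,4,5,6,7,8,9,10,11,12,13,14,15,16,17,18,19,20,21,22,23,24,25,26,27,28,29,30,31}
step 1: eval (tid <= 5)              {0,1,2,3,4,5,6,7,8,9,10,11,12,13,14,15,16,17,18,19,20,21,22,23,24,25,26,27,28,29,30,31}
step 2: r3 <- ((r3 // 4) - tid)      {0,1,2,3,4,5}
step 3: r0 <- 4                      {6,7,8,9,10,11,12,13,14,15,16,17,18,19,20,21,22,23,24,25,26,27,28,29,30,31}
step 4: r0 <- ((r0 // 3) + (r0 % 3)) {6,7,8,9,10,11,12,13,14,15,16,17,18,19,20,21,22,23,24,25,26,27,28,29,30,31}

Answer: 5 steps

r3: 0,-1,-2,-3,-4,-5,2,2,2,2,2,2,2,2,2,2,2,2,2,2,2,2,2,2,2,2,2,2,2,2,2,2
r2: 0,1,2,3,4,5,6,7,8,9,10,11,12,13,14,15,16,17,18,19,20,21,22,23,24,25,26,27,28,29,30,31
r0: 22,24,26,28,30,32,2,2,2,2,2,2,2,2,2,2,2,2,2,2,2,2,2,2,2,2,2,2,2,2,2,2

steps = 5; useful = 122; efficiency = 122/160 = 61/80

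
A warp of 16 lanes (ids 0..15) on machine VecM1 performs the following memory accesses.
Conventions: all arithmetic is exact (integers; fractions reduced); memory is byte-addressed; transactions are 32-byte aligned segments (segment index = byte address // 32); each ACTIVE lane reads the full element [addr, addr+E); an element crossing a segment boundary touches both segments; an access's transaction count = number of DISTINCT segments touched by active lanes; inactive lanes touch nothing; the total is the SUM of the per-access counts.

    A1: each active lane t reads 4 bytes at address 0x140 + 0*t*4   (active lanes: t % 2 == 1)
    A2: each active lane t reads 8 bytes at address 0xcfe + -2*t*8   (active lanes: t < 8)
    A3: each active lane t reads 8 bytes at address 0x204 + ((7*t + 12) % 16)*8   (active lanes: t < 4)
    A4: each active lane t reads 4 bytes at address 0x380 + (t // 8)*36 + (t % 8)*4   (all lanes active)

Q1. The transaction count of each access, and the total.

A1: 1 transaction
A2: 5 transactions
A3: 4 transactions
A4: 3 transactions

Answer: 1,5,4,3; total 13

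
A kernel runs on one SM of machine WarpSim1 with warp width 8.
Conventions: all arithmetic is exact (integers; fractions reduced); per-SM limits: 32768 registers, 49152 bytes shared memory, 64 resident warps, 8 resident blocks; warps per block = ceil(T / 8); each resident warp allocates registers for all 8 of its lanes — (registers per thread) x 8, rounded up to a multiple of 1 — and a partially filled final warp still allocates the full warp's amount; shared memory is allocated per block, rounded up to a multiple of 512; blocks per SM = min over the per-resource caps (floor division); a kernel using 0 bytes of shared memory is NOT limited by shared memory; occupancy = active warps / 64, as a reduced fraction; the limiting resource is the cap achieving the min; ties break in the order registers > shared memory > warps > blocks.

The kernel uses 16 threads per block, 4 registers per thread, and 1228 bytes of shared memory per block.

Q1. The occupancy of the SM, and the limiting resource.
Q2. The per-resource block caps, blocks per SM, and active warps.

Answer: occupancy 1/4, limited by blocks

registers: 512 blocks
shared memory: 32 blocks
warps: 32 blocks
blocks: 8 blocks

Answer: 8 blocks, 16 active warps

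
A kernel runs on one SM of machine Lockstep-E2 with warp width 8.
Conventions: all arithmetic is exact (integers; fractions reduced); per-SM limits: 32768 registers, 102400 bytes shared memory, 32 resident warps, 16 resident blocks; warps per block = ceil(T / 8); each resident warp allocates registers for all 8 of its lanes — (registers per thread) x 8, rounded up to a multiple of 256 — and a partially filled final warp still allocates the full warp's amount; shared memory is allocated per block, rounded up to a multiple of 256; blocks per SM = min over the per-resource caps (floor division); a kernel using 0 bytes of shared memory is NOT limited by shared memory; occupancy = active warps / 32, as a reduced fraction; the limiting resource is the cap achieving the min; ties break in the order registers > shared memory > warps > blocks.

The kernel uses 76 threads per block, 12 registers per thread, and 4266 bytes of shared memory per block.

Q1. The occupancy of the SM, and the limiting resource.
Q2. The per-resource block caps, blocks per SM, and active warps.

Answer: occupancy 15/16, limited by warps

registers: 12 blocks
shared memory: 23 blocks
warps: 3 blocks
blocks: 16 blocks

Answer: 3 blocks, 30 active warps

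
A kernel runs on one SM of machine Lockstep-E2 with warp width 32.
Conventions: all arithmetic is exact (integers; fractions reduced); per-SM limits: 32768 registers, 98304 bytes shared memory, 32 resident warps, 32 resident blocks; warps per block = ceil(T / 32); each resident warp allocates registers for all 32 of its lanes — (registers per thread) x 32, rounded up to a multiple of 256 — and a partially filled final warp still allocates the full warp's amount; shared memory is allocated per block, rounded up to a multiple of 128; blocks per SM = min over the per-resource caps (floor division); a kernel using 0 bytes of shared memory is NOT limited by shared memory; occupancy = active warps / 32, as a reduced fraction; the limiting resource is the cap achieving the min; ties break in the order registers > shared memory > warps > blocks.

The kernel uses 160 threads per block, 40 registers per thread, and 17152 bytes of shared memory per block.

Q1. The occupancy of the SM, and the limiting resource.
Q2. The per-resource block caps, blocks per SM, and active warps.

Answer: occupancy 25/32, limited by registers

registers: 5 blocks
shared memory: 5 blocks
warps: 6 blocks
blocks: 32 blocks

Answer: 5 blocks, 25 active warps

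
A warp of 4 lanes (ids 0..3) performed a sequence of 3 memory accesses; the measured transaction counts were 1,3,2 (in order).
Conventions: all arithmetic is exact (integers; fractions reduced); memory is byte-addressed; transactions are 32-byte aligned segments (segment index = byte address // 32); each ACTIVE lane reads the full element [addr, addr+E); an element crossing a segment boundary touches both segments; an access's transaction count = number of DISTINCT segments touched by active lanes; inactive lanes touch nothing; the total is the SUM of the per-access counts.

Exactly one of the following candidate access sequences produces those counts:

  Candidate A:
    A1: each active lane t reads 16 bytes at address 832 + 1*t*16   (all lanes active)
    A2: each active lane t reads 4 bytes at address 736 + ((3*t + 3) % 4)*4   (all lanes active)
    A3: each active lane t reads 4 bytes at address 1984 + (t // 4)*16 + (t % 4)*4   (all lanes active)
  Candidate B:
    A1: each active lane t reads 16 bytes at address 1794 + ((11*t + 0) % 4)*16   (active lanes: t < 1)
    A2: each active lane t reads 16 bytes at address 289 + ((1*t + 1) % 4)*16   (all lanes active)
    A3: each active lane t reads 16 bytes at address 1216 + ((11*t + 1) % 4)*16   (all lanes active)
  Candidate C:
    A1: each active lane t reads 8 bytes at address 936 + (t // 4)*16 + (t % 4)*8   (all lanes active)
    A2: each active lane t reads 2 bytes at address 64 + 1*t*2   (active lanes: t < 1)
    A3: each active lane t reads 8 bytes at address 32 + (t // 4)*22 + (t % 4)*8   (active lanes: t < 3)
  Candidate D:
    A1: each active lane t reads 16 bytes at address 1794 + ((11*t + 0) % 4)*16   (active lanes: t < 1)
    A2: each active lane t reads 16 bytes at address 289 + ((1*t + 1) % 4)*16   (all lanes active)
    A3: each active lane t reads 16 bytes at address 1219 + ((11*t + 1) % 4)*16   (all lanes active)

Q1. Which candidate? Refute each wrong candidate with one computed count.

A: A1 gives 2 transactions, not 1
C: A1 gives 2 transactions, not 1
D: A3 gives 3 transactions, not 2
B: all counts match (1,3,2)

Answer: B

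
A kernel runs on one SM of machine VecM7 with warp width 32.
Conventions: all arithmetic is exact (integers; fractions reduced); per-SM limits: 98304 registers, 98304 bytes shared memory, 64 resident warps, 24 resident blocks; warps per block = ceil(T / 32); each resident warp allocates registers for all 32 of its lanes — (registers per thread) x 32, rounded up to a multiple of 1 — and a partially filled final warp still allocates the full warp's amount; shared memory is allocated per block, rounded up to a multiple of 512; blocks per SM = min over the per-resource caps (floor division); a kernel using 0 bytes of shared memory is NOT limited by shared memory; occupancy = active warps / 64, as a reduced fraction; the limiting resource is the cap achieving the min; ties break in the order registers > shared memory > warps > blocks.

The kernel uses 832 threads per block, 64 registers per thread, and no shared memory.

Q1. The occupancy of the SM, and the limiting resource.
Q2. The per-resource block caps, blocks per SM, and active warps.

Answer: occupancy 13/32, limited by registers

registers: 1 block
shared memory: no limit (kernel uses none)
warps: 2 blocks
blocks: 24 blocks

Answer: 1 block, 26 active warps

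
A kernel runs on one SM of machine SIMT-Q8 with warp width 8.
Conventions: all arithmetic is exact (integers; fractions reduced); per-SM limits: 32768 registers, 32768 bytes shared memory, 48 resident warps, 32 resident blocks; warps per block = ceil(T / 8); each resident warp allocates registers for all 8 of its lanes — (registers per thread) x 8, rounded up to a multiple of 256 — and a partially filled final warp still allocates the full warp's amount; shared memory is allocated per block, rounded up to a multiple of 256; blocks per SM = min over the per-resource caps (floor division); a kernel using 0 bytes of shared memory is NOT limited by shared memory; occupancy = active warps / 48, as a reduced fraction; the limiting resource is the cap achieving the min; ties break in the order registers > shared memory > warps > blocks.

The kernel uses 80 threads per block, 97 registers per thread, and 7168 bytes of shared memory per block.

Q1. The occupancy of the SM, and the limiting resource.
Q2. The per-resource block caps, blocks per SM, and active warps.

Answer: occupancy 5/8, limited by registers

registers: 3 blocks
shared memory: 4 blocks
warps: 4 blocks
blocks: 32 blocks

Answer: 3 blocks, 30 active warps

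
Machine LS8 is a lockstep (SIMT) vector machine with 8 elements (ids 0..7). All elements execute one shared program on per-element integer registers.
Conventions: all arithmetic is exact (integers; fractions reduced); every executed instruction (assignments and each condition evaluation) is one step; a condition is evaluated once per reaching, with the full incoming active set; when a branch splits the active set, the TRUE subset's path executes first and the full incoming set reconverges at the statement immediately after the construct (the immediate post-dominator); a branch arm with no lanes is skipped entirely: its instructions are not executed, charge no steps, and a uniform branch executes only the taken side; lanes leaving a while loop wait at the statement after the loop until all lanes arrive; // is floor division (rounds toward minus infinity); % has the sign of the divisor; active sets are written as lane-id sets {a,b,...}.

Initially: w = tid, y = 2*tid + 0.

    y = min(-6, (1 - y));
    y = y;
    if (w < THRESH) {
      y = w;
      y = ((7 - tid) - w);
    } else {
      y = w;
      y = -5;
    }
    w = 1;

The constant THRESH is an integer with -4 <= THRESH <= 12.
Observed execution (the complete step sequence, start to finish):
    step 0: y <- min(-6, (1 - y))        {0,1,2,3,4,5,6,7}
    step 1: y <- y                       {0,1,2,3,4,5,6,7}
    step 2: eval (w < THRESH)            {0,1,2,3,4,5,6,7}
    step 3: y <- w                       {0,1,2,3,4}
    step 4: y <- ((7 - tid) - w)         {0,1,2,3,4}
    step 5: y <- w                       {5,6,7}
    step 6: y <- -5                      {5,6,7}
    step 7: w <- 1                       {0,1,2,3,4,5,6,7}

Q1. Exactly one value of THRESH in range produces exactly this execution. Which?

Answer: THRESH = 5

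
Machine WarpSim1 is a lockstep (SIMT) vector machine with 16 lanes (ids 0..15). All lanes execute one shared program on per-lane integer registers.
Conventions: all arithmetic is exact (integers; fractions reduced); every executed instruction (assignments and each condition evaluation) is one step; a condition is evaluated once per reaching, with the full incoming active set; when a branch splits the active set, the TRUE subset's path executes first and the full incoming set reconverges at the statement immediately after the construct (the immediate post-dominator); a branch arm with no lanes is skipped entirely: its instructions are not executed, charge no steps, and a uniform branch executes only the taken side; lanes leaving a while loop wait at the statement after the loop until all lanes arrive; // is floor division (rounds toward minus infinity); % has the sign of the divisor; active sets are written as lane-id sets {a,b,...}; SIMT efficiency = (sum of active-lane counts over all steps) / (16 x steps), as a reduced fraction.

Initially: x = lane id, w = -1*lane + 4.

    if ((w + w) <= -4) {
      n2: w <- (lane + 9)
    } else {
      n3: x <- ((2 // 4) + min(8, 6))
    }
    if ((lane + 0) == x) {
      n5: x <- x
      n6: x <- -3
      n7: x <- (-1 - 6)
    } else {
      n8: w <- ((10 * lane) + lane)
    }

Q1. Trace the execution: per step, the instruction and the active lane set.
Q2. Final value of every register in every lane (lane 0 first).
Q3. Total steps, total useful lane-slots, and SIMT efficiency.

step 0: eval ((w + w) <= -4)         {0,1,2,3,4,5,6,7,8,9,10,11,12,13,14,15}
step 1: w <- (lane + 9)              {6,7,8,9,10,11,12,13,14,15}
step 2: x <- ((2 // 4) + min(8, 6))  {0,1,2,3,4,5}
step 3: eval ((lane + 0) == x)       {0,1,2,3,4,5,6,7,8,9,10,11,12,13,14,15}
step 4: x <- x                       {6,7,8,9,10,11,12,13,14,15}
step 5: x <- -3                      {6,7,8,9,10,11,12,13,14,15}
step 6: x <- (-1 - 6)                {6,7,8,9,10,11,12,13,14,15}
step 7: w <- ((10 * lane) + lane)    {0,1,2,3,4,5}

Answer: 8 steps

x: 6,6,6,6,6,6,-7,-7,-7,-7,-7,-7,-7,-7,-7,-7
w: 0,11,22,33,44,55,15,16,17,18,19,20,21,22,23,24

steps = 8; useful = 84; efficiency = 84/128 = 21/32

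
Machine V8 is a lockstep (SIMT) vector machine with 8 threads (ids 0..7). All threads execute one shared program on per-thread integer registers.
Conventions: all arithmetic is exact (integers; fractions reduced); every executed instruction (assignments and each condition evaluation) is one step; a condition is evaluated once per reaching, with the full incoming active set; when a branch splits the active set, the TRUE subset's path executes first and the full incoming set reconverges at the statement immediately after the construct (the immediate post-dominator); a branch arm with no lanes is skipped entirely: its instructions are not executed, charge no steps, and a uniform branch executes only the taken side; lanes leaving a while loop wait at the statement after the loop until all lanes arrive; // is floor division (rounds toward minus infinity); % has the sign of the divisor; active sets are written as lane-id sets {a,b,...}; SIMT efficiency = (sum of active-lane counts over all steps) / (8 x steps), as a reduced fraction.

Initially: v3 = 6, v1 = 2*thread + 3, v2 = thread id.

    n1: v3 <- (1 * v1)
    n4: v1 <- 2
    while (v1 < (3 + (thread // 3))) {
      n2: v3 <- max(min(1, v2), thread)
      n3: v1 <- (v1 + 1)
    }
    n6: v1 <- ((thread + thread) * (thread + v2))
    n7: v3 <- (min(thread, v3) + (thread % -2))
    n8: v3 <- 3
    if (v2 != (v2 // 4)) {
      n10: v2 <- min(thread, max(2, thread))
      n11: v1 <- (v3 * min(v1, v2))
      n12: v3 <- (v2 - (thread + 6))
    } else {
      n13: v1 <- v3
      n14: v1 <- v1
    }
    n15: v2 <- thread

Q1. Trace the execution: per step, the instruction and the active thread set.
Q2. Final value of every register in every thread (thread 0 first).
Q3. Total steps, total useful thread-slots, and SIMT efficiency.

step 0: v3 <- (1 * v1)               {0,1,2,3,4,5,6,7}
step 1: v1 <- 2                      {0,1,2,3,4,5,6,7}
step 2: eval (v1 < (3 + (thread // 3))) {0,1,2,3,4,5,6,7}
step 3: v3 <- max(min(1, v2), thread) {0,1,2,3,4,5,6,7}
step 4: v1 <- (v1 + 1)               {0,1,2,3,4,5,6,7}
step 5: eval (v1 < (3 + (thread // 3))) {0,1,2,3,4,5,6,7}
step 6: v3 <- max(min(1, v2), thread) {3,4,5,6,7}
step 7: v1 <- (v1 + 1)               {3,4,5,6,7}
step 8: eval (v1 < (3 + (thread // 3))) {3,4,5,6,7}
step 9: v3 <- max(min(1, v2), thread) {6,7}
step 10: v1 <- (v1 + 1)               {6,7}
step 11: eval (v1 < (3 + (thread // 3))) {6,7}
step 12: v1 <- ((thread + thread) * (thread + v2)) {0,1,2,3,4,5,6,7}
step 13: v3 <- (min(thread, v3) + (thread % -2)) {0,1,2,3,4,5,6,7}
step 14: v3 <- 3                      {0,1,2,3,4,5,6,7}
step 15: eval (v2 != (v2 // 4))       {0,1,2,3,4,5,6,7}
step 16: v2 <- min(thread, max(2, thread)) {1,2,3,4,5,6,7}
step 17: v1 <- (v3 * min(v1, v2))     {1,2,3,4,5,6,7}
step 18: v3 <- (v2 - (thread + 6))    {1,2,3,4,5,6,7}
step 19: v1 <- v3                     {0}
step 20: v1 <- v1                     {0}
step 21: v2 <- thread                 {0,1,2,3,4,5,6,7}

Answer: 22 steps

v3: 3,-6,-6,-6,-6,-6,-6,-6
v1: 3,3,6,9,12,15,18,21
v2: 0,1,2,3,4,5,6,7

steps = 22; useful = 132; efficiency = 132/176 = 3/4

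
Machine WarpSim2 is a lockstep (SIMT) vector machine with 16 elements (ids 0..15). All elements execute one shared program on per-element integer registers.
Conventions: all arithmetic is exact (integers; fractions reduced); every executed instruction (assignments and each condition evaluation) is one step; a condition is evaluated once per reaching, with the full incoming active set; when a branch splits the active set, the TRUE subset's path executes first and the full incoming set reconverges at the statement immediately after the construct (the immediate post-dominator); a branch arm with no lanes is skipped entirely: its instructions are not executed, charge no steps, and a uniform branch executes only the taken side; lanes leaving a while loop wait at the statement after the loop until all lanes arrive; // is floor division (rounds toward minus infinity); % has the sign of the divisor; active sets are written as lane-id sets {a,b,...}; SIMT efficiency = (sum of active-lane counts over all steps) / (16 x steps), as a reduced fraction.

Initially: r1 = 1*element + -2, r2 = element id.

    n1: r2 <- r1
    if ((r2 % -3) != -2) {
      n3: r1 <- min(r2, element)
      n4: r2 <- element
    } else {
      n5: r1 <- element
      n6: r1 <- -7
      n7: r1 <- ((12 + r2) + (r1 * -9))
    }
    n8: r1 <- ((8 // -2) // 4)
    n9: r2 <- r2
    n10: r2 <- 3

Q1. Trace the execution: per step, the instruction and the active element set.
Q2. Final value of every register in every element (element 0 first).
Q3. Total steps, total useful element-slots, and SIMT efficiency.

step 0: r2 <- r1                     {0,1,2,3,4,5,6,7,8,9,10,11,12,13,14,15}
step 1: eval ((r2 % -3) != -2)       {0,1,2,3,4,5,6,7,8,9,10,11,12,13,14,15}
step 2: r1 <- min(r2, element)       {1,2,4,5,7,8,10,11,13,14}
step 3: r2 <- element                {1,2,4,5,7,8,10,11,13,14}
step 4: r1 <- element                {0,3,6,9,12,15}
step 5: r1 <- -7                     {0,3,6,9,12,15}
step 6: r1 <- ((12 + r2) + (r1 * -9)) {0,3,6,9,12,15}
step 7: r1 <- ((8 // -2) // 4)       {0,1,2,3,4,5,6,7,8,9,10,11,12,13,14,15}
step 8: r2 <- r2                     {0,1,2,3,4,5,6,7,8,9,10,11,12,13,14,15}
step 9: r2 <- 3                      {0,1,2,3,4,5,6,7,8,9,10,11,12,13,14,15}

Answer: 10 steps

r1: -1,-1,-1,-1,-1,-1,-1,-1,-1,-1,-1,-1,-1,-1,-1,-1
r2: 3,3,3,3,3,3,3,3,3,3,3,3,3,3,3,3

steps = 10; useful = 118; efficiency = 118/160 = 59/80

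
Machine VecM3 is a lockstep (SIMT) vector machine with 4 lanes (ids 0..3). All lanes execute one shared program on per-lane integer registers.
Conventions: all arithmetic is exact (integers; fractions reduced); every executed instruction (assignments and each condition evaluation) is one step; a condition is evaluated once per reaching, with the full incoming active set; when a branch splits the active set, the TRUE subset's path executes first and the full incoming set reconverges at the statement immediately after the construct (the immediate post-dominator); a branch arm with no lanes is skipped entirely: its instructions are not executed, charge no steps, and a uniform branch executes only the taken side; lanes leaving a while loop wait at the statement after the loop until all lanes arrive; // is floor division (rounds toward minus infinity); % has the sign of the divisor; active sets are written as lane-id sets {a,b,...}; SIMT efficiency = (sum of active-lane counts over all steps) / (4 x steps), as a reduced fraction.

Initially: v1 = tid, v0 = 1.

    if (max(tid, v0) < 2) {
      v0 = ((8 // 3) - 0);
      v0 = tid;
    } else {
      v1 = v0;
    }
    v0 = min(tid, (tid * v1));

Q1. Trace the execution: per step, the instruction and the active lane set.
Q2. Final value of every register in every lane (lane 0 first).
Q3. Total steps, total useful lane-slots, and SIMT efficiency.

step 0: eval (max(tid, v0) < 2)      {0,1,2,3}
step 1: v0 <- ((8 // 3) - 0)         {0,1}
step 2: v0 <- tid                    {0,1}
step 3: v1 <- v0                     {2,3}
step 4: v0 <- min(tid, (tid * v1))   {0,1,2,3}

Answer: 5 steps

v1: 0,1,1,1
v0: 0,1,2,3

steps = 5; useful = 14; efficiency = 14/20 = 7/10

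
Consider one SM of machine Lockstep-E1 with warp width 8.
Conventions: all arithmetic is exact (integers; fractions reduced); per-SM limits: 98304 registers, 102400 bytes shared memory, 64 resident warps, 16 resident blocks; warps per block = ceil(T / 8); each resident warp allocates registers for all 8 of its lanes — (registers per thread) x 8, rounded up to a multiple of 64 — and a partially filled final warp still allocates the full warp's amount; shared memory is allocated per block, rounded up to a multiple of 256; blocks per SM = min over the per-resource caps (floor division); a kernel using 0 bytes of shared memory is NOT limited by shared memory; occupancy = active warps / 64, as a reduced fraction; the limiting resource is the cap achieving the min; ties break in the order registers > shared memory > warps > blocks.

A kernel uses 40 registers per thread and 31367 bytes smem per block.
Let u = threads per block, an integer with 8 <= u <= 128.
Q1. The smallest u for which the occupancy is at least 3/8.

Answer: u = 57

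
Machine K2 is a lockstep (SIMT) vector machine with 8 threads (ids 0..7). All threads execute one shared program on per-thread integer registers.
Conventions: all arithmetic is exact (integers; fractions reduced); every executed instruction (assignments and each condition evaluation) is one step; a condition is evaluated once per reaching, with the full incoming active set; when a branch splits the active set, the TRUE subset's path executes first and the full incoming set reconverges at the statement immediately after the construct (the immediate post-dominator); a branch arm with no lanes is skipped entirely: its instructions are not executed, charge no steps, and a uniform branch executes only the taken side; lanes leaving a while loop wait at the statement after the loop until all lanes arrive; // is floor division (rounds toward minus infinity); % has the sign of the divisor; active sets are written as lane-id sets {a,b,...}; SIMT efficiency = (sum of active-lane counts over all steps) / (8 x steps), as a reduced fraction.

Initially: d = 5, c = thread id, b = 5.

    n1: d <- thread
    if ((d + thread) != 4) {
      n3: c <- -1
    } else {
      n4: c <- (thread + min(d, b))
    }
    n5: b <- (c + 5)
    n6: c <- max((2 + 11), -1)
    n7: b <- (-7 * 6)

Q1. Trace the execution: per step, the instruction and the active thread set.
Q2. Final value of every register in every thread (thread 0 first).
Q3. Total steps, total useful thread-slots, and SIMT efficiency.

step 0: d <- thread                  {0,1,2,3,4,5,6,7}
step 1: eval ((d + thread) != 4)     {0,1,2,3,4,5,6,7}
step 2: c <- -1                      {0,1,3,4,5,6,7}
step 3: c <- (thread + min(d, b))    {2}
step 4: b <- (c + 5)                 {0,1,2,3,4,5,6,7}
step 5: c <- max((2 + 11), -1)       {0,1,2,3,4,5,6,7}
step 6: b <- (-7 * 6)                {0,1,2,3,4,5,6,7}

Answer: 7 steps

d: 0,1,2,3,4,5,6,7
c: 13,13,13,13,13,13,13,13
b: -42,-42,-42,-42,-42,-42,-42,-42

steps = 7; useful = 48; efficiency = 48/56 = 6/7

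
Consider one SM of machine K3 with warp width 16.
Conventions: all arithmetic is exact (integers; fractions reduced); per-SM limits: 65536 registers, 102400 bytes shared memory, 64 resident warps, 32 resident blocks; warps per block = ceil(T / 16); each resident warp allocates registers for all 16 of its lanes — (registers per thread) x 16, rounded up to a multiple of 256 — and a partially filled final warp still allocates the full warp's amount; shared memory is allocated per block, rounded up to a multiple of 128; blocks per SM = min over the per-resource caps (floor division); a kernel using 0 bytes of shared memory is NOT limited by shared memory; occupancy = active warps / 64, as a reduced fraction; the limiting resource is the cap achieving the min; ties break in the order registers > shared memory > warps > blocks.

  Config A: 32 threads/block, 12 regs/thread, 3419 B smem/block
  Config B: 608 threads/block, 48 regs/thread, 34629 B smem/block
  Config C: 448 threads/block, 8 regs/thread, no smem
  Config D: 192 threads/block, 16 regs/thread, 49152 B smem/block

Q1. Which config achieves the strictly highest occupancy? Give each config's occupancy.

occupancies: A 29/32, B 19/32, C 7/8, D 3/8

Answer: A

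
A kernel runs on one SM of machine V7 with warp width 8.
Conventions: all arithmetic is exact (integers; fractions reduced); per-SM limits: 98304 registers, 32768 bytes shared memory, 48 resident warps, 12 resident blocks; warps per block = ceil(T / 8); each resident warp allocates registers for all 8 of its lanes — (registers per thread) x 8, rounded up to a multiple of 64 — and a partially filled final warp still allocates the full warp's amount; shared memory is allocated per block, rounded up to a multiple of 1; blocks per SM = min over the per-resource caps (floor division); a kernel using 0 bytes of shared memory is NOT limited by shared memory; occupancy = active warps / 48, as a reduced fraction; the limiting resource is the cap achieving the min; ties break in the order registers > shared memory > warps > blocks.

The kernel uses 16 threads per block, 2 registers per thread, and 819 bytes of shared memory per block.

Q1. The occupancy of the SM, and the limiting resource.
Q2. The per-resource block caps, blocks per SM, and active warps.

Answer: occupancy 1/2, limited by blocks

registers: 768 blocks
shared memory: 40 blocks
warps: 24 blocks
blocks: 12 blocks

Answer: 12 blocks, 24 active warps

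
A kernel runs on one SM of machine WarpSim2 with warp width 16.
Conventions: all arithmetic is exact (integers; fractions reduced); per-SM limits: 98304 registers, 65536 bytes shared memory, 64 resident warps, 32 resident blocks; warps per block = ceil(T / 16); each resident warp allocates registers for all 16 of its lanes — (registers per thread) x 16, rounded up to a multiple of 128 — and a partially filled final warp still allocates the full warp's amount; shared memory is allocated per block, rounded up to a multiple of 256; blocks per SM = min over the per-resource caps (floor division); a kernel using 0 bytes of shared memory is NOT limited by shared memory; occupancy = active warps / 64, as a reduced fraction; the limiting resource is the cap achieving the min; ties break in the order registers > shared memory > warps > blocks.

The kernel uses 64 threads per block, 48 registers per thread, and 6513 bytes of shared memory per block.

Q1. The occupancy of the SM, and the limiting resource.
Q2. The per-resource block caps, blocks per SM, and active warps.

Answer: occupancy 9/16, limited by shared memory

registers: 32 blocks
shared memory: 9 blocks
warps: 16 blocks
blocks: 32 blocks

Answer: 9 blocks, 36 active warps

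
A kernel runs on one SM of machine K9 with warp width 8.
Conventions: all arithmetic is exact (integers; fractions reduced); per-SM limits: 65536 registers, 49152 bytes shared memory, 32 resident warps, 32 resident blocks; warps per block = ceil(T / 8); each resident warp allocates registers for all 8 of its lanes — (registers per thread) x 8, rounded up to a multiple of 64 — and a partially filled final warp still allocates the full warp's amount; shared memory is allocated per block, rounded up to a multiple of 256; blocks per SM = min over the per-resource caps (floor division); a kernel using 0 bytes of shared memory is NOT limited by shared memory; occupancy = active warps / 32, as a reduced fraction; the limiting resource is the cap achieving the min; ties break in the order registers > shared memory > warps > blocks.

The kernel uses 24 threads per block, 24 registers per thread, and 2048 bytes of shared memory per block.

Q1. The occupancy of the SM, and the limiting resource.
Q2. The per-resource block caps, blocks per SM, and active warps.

Answer: occupancy 15/16, limited by warps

registers: 113 blocks
shared memory: 24 blocks
warps: 10 blocks
blocks: 32 blocks

Answer: 10 blocks, 30 active warps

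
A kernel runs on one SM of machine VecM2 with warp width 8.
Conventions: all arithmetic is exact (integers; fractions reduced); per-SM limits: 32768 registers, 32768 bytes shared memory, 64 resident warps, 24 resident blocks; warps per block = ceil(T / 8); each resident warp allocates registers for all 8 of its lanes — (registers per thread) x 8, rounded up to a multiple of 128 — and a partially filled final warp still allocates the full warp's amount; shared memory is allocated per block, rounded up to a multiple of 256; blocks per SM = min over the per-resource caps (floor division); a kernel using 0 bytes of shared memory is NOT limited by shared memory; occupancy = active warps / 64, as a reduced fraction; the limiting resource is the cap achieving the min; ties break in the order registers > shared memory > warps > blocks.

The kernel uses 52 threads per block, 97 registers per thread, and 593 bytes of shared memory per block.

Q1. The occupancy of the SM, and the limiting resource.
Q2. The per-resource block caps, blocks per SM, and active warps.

Answer: occupancy 35/64, limited by registers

registers: 5 blocks
shared memory: 42 blocks
warps: 9 blocks
blocks: 24 blocks

Answer: 5 blocks, 35 active warps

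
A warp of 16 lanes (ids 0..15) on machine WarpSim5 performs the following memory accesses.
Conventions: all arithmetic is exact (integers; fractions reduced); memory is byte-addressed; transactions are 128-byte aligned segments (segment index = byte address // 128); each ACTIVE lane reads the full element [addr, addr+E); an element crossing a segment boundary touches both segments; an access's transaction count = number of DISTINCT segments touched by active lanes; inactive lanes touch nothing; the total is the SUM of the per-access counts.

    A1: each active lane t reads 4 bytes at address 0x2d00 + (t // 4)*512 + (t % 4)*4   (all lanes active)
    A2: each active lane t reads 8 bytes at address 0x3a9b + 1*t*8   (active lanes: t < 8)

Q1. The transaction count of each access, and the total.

A1: 4 transactions
A2: 1 transaction

Answer: 4,1; total 5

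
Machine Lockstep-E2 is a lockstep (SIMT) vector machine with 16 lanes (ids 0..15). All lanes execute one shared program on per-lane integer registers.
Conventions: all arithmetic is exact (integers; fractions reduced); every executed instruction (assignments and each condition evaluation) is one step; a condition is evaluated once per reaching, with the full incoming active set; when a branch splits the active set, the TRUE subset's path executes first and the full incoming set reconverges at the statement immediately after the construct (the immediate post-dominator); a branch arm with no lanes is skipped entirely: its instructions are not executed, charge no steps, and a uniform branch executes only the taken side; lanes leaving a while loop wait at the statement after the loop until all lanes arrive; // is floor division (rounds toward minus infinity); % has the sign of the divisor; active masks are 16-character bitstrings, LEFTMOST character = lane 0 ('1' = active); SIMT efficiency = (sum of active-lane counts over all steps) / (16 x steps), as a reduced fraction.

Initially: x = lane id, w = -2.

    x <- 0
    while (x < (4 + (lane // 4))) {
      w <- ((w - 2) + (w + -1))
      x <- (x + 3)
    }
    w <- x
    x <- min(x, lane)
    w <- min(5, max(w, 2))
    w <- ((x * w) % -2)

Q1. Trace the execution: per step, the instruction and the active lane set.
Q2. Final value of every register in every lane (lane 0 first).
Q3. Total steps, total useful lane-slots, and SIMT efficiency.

step 0: x <- 0                       1111111111111111
step 1: eval (x < (4 + (lane // 4))) 1111111111111111
step 2: w <- ((w - 2) + (w + -1))    1111111111111111
step 3: x <- (x + 3)                 1111111111111111
step 4: eval (x < (4 + (lane // 4))) 1111111111111111
step 5: w <- ((w - 2) + (w + -1))    1111111111111111
step 6: x <- (x + 3)                 1111111111111111
step 7: eval (x < (4 + (lane // 4))) 1111111111111111
step 8: w <- ((w - 2) + (w + -1))    0000000000001111
step 9: x <- (x + 3)                 0000000000001111
step 10: eval (x < (4 + (lane // 4))) 0000000000001111
step 11: w <- x                       1111111111111111
step 12: x <- min(x, lane)            1111111111111111
step 13: w <- min(5, max(w, 2))       1111111111111111
step 14: w <- ((x * w) % -2)          1111111111111111

Answer: 15 steps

x: 0,1,2,3,4,5,6,6,6,6,6,6,9,9,9,9
w: 0,-1,0,-1,0,-1,0,0,0,0,0,0,-1,-1,-1,-1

steps = 15; useful = 204; efficiency = 204/240 = 17/20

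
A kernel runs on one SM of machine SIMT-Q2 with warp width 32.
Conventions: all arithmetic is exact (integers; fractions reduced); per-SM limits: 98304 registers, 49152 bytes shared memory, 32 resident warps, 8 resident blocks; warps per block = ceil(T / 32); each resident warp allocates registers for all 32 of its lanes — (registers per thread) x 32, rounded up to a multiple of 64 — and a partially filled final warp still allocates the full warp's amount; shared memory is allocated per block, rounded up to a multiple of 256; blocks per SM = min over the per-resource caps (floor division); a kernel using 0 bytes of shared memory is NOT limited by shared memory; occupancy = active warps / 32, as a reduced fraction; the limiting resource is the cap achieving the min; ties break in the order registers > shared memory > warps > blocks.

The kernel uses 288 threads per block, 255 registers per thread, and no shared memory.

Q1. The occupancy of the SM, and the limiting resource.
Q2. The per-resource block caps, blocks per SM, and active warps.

Answer: occupancy 9/32, limited by registers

registers: 1 block
shared memory: no limit (kernel uses none)
warps: 3 blocks
blocks: 8 blocks

Answer: 1 block, 9 active warps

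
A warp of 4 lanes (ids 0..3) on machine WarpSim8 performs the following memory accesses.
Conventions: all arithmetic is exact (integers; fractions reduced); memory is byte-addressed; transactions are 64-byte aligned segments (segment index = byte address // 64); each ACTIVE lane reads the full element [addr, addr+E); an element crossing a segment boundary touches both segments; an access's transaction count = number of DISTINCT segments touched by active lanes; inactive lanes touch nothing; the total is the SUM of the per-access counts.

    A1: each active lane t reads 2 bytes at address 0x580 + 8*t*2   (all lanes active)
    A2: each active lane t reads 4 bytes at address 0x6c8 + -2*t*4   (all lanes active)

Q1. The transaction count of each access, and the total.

A1: 1 transaction
A2: 2 transactions

Answer: 1,2; total 3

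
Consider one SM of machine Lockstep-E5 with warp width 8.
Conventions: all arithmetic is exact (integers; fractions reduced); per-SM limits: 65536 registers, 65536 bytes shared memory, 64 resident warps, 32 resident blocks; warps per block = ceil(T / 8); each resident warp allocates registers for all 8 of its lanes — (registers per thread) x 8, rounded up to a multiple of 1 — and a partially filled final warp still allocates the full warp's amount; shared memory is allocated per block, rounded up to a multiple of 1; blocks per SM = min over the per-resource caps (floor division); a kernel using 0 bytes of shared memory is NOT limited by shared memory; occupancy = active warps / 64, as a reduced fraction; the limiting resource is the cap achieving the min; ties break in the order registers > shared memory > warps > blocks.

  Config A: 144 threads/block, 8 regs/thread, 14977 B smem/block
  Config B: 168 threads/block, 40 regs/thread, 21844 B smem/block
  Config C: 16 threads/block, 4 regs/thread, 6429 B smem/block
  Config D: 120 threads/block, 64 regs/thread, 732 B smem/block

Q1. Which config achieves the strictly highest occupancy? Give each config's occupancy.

occupancies: A 27/32, B 63/64, C 5/16, D 15/16

Answer: B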